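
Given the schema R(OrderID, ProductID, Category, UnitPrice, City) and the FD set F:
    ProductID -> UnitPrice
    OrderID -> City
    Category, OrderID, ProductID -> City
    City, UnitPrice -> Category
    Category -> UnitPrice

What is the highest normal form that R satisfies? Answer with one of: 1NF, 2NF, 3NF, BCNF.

1NF

Candidate key: {OrderID, ProductID}. Prime attributes: {OrderID, ProductID}.
ProductID -> UnitPrice: {ProductID}⁺ = {ProductID, UnitPrice}, which is not all of the attributes, so the left side is not a superkey — BCNF is violated.
ProductID -> UnitPrice determines the non-prime attribute {UnitPrice} from a non-superkey — 3NF is violated.
The proper key subset {OrderID} of {OrderID, ProductID} determines non-prime {City}, so the relation is not even in 2NF.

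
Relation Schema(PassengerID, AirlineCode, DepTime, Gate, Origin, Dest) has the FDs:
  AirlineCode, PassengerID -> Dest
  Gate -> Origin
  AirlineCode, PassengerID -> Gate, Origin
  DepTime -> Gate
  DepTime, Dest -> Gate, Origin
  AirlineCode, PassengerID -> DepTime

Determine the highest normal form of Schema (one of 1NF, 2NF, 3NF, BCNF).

2NF

Candidate key: {AirlineCode, PassengerID}. Prime attributes: {AirlineCode, PassengerID}.
For Gate -> Origin we have {Gate}⁺ = {Gate, Origin}; {Gate} is not a superkey, so BCNF fails.
Gate -> Origin has non-prime {Origin} on the right and a non-superkey on the left, so 3NF fails.
No non-prime attribute depends on a proper subset of any candidate key, so 2NF holds.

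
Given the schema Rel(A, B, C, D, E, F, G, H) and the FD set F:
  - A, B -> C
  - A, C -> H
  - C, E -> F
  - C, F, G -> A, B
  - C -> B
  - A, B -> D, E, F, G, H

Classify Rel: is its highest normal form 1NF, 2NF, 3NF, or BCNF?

3NF

Candidate keys: {A, B}, {A, C}, {C, E, G}, {C, F, G}. Prime attributes: {A, B, C, E, F, G}.
C, E -> F breaks BCNF: {C, E}⁺ = {B, C, E, F}, so {C, E} is not a superkey.
Since {F} ⊆ prime attributes and every other non-superkey FD also has a prime right side, the schema is in 3NF.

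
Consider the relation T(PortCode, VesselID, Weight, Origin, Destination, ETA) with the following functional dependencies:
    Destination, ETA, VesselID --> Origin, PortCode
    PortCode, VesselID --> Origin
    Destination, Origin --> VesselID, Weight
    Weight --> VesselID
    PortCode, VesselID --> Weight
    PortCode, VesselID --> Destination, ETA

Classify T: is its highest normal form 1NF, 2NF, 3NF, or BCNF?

3NF

Candidate keys: {Destination, ETA, Origin}, {Destination, ETA, VesselID}, {Destination, ETA, Weight}, {Destination, Origin, PortCode}, {PortCode, VesselID}, {PortCode, Weight}. Prime attributes: {Destination, ETA, Origin, PortCode, VesselID, Weight}.
Destination, Origin --> VesselID, Weight breaks BCNF: {Destination, Origin}⁺ = {Destination, Origin, VesselID, Weight}, so {Destination, Origin} is not a superkey.
Its right-hand attributes {VesselID, Weight} are all prime, as are those of every other non-superkey FD — the relation is in 3NF.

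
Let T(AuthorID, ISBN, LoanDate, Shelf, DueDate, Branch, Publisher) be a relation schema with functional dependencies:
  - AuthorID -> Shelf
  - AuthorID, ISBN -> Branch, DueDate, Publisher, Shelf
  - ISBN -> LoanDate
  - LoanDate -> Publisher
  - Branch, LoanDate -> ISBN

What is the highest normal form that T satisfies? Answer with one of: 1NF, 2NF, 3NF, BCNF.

1NF

Candidate keys: {AuthorID, Branch, LoanDate}, {AuthorID, ISBN}. Prime attributes: {AuthorID, Branch, ISBN, LoanDate}.
For AuthorID -> Shelf we have {AuthorID}⁺ = {AuthorID, Shelf}; {AuthorID} is not a superkey, so BCNF fails.
AuthorID -> Shelf has non-prime {Shelf} on the right and a non-superkey on the left, so 3NF fails.
The proper key subset {AuthorID} of {AuthorID, ISBN} determines non-prime {Shelf}, so the relation is not even in 2NF.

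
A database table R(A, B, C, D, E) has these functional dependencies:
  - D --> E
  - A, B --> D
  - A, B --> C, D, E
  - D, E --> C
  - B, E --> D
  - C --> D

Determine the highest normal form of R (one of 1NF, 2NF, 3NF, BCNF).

2NF

Candidate key: {A, B}. Prime attributes: {A, B}.
D --> E: {D}⁺ = {C, D, E}, which is not all of the attributes, so the left side is not a superkey — BCNF is violated.
D --> E determines the non-prime attribute {E} from a non-superkey — 3NF is violated.
No non-prime attribute depends on a proper subset of any candidate key, so 2NF holds.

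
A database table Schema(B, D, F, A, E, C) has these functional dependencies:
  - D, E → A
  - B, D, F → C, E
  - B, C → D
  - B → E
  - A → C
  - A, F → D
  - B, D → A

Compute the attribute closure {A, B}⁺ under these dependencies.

Start with {A, B}.
B → E applies; add {E} → now {A, B, E}.
A → C applies; add {C} → now {A, B, C, E}.
B, C → D applies; add {D} → now {A, B, C, D, E}.
No further FD applies.

{A, B, C, D, E}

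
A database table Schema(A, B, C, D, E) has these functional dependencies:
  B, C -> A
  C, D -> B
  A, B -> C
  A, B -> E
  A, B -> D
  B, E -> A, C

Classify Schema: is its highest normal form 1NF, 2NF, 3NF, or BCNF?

BCNF

Candidate keys: {A, B}, {B, C}, {B, E}, {C, D}. Prime attributes: {A, B, C, D, E}.
Every FD has a superkey on the left, so the relation is in BCNF.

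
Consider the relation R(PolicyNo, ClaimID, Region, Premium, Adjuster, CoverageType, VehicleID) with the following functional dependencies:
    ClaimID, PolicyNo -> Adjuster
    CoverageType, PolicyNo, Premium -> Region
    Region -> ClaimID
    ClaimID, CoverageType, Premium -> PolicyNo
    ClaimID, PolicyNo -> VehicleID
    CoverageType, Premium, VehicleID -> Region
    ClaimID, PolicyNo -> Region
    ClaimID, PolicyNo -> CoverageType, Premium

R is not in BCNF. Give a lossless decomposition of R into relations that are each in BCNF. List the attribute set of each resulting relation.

{Adjuster, CoverageType, PolicyNo, Premium, Region, VehicleID}; {ClaimID, Region}

Candidate keys of the original relation: {ClaimID, CoverageType, Premium}, {ClaimID, PolicyNo}, {CoverageType, PolicyNo, Premium}, {CoverageType, Premium, Region}, {CoverageType, Premium, VehicleID}, {PolicyNo, Region}.
Within {Adjuster, ClaimID, CoverageType, PolicyNo, Premium, Region, VehicleID}: {Region}⁺ ∩ {Adjuster, ClaimID, CoverageType, PolicyNo, Premium, Region, VehicleID} = {ClaimID, Region}, not the whole set, so Region -> ClaimID violates BCNF; decompose into {ClaimID, Region} and {Adjuster, CoverageType, PolicyNo, Premium, Region, VehicleID}.
{ClaimID, Region} is in BCNF.
{Adjuster, CoverageType, PolicyNo, Premium, Region, VehicleID} is in BCNF.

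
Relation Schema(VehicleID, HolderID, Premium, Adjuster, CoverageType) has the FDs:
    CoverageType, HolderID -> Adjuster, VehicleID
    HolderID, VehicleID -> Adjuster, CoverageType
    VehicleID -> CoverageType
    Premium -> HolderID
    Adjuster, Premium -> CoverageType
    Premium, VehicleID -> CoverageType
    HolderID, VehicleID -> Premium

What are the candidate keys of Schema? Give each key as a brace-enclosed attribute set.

{Adjuster, Premium}, {CoverageType, HolderID}, {CoverageType, Premium}, {HolderID, VehicleID}, {Premium, VehicleID}

{Adjuster, Premium}⁺ = {Adjuster, CoverageType, HolderID, Premium, VehicleID}, which is every attribute, so {Adjuster, Premium} is a candidate key.
{CoverageType, HolderID}⁺ = {Adjuster, CoverageType, HolderID, Premium, VehicleID}, which is every attribute, so {CoverageType, HolderID} is a candidate key.
{CoverageType, Premium}⁺ = {Adjuster, CoverageType, HolderID, Premium, VehicleID}, which is every attribute, so {CoverageType, Premium} is a candidate key.
{HolderID, VehicleID}⁺ = {Adjuster, CoverageType, HolderID, Premium, VehicleID}, which is every attribute, so {HolderID, VehicleID} is a candidate key.
{Premium, VehicleID}⁺ = {Adjuster, CoverageType, HolderID, Premium, VehicleID}, which is every attribute, so {Premium, VehicleID} is a candidate key.
These are minimal and exhaustive — every other superkey contains one of them.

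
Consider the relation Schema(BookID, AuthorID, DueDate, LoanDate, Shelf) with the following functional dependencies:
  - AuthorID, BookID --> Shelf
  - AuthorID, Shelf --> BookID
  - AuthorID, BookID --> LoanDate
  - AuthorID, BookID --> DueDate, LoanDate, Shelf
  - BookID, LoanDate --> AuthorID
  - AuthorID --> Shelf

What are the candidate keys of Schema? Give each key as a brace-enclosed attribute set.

{AuthorID}, {BookID, LoanDate}

{AuthorID}⁺ = {AuthorID, BookID, DueDate, LoanDate, Shelf}, which is every attribute, so {AuthorID} is a candidate key.
{BookID, LoanDate}⁺ = {AuthorID, BookID, DueDate, LoanDate, Shelf}, which is every attribute, so {BookID, LoanDate} is a candidate key.
No proper subset of any of these is a key, and no other minimal superkey exists.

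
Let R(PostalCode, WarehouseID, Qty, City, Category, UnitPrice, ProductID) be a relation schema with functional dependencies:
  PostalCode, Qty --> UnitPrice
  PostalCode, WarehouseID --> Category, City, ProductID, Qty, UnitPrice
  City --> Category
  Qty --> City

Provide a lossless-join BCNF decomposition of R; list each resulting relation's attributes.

Candidate key of the original relation: {PostalCode, WarehouseID}.
{Category, City, PostalCode, ProductID, Qty, UnitPrice, WarehouseID}: {PostalCode, Qty} determines {Category, City, PostalCode, Qty, UnitPrice} here but is not a superkey — split on PostalCode, Qty --> Category, City, UnitPrice, giving {Category, City, PostalCode, Qty, UnitPrice} and {PostalCode, ProductID, Qty, WarehouseID}.
{Category, City, PostalCode, Qty, UnitPrice}: {City} determines {Category, City} here but is not a superkey — split on City --> Category, giving {Category, City} and {City, PostalCode, Qty, UnitPrice}.
{Category, City} has no BCNF violation.
{City, PostalCode, Qty, UnitPrice}: {Qty} determines {City, Qty} here but is not a superkey — split on Qty --> City, giving {City, Qty} and {PostalCode, Qty, UnitPrice}.
{City, Qty} has no BCNF violation.
{PostalCode, Qty, UnitPrice} has no BCNF violation.
{PostalCode, ProductID, Qty, WarehouseID} has no BCNF violation.

{Category, City}; {City, Qty}; {PostalCode, ProductID, Qty, WarehouseID}; {PostalCode, Qty, UnitPrice}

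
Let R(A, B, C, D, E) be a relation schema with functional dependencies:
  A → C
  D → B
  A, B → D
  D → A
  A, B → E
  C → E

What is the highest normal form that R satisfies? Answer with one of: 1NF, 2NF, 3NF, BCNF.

Candidate keys: {A, B}, {D}. Prime attributes: {A, B, D}.
A → C breaks BCNF: {A}⁺ = {A, C, E}, so {A} is not a superkey.
Because {C} is non-prime and the left side of A → C is not a superkey, the relation is not in 3NF.
Since {A} ⊂ {A, B} and {A}⁺ ⊇ {C, E} with {C, E} non-prime, there is a partial dependency; 2NF fails.

1NF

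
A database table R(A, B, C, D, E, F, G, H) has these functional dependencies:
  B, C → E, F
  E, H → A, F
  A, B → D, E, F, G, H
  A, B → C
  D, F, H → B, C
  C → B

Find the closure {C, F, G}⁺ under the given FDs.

Start with {C, F, G}.
C → B applies; add {B} → now {B, C, F, G}.
B, C → E, F applies; add {E} → now {B, C, E, F, G}.
No further FD applies.

{B, C, E, F, G}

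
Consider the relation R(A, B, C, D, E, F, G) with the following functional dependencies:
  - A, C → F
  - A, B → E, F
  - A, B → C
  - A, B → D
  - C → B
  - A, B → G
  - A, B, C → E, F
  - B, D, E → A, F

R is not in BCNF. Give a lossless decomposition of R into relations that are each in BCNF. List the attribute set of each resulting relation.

Candidate keys of the original relation: {A, B}, {A, C}, {B, D, E}, {C, D, E}.
Within {A, B, C, D, E, F, G}: {C}⁺ ∩ {A, B, C, D, E, F, G} = {B, C}, not the whole set, so C → B violates BCNF; decompose into {B, C} and {A, C, D, E, F, G}.
{B, C} has no BCNF violation.
{A, C, D, E, F, G} has no BCNF violation.

{A, C, D, E, F, G}; {B, C}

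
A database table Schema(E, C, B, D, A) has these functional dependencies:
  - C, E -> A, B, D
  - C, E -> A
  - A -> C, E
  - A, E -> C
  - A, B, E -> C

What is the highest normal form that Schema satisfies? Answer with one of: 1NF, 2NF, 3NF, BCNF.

Candidate keys: {A}, {C, E}. Prime attributes: {A, C, E}.
Every FD has a superkey on the left, so the relation is in BCNF.

BCNF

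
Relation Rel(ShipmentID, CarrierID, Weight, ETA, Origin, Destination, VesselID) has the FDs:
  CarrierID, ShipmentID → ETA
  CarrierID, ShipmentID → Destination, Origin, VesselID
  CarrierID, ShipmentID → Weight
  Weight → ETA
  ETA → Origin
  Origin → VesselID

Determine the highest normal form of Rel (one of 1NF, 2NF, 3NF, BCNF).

Candidate key: {CarrierID, ShipmentID}. Prime attributes: {CarrierID, ShipmentID}.
For Weight → ETA we have {Weight}⁺ = {ETA, Origin, VesselID, Weight}; {Weight} is not a superkey, so BCNF fails.
Because {ETA} is non-prime and the left side of Weight → ETA is not a superkey, the relation is not in 3NF.
No non-prime attribute depends on a proper subset of any candidate key, so 2NF holds.

2NF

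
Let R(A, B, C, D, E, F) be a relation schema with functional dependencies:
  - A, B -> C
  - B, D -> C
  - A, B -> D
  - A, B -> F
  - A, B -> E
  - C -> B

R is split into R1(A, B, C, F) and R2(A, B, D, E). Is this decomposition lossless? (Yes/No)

The shared attributes are {A, B} and {A, B}⁺ = {A, B, C, D, E, F}.
R1 is contained in that closure, so R1 ∩ R2 -> R1 holds and the join is lossless.

Yes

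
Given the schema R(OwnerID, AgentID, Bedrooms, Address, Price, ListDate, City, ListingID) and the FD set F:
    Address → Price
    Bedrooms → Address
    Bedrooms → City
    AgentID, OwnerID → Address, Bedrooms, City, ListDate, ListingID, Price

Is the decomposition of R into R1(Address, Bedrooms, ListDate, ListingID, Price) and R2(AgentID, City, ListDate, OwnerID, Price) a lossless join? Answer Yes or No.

The shared attributes are {ListDate, Price} and {ListDate, Price}⁺ = {ListDate, Price}.
The closure covers neither R1 nor R2 entirely; the join is not lossless.

No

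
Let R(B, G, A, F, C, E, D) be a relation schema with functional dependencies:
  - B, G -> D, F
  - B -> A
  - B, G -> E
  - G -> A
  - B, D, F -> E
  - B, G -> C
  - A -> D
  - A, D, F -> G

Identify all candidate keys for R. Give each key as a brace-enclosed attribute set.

{B, F}, {B, G}

{B} never appears on the right of any FD, so every key must include it.
Closure of {B, F} is {A, B, C, D, E, F, G}, the whole schema; {B, F} is a candidate key.
Closure of {B, G} is {A, B, C, D, E, F, G}, the whole schema; {B, G} is a candidate key.
Any other superkey properly contains one of these, so there are no further candidate keys.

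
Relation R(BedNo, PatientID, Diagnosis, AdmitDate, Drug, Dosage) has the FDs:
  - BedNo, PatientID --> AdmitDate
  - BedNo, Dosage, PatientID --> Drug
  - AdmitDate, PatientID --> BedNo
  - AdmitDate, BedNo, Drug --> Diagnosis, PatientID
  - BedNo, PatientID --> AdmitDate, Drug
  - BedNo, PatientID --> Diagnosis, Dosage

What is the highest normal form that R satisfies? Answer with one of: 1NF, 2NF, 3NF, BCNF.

BCNF

Candidate keys: {AdmitDate, BedNo, Drug}, {AdmitDate, PatientID}, {BedNo, PatientID}. Prime attributes: {AdmitDate, BedNo, Drug, PatientID}.
Every FD has a superkey on the left, so the relation is in BCNF.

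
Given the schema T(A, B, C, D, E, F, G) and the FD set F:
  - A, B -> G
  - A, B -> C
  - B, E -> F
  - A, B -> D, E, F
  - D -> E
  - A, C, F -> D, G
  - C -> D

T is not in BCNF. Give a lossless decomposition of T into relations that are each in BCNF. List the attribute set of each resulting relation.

{A, B, C, G}; {B, E, F}; {C, D}; {D, E}

Candidate key of the original relation: {A, B}.
{A, B, C, D, E, F, G}: {B, E} determines {B, E, F} here but is not a superkey — split on B, E -> F, giving {B, E, F} and {A, B, C, D, E, G}.
{B, E, F}: every determinant is a superkey — BCNF.
{A, B, C, D, E, G}: {D} determines {D, E} here but is not a superkey — split on D -> E, giving {D, E} and {A, B, C, D, G}.
{D, E}: every determinant is a superkey — BCNF.
{A, B, C, D, G}: {C} determines {C, D} here but is not a superkey — split on C -> D, giving {C, D} and {A, B, C, G}.
{C, D}: every determinant is a superkey — BCNF.
{A, B, C, G}: every determinant is a superkey — BCNF.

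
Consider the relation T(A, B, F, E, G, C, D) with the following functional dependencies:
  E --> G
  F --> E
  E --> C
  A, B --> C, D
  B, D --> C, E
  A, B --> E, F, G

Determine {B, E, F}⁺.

{B, C, E, F, G}

Start with {B, E, F}.
E --> G applies; add {G} → now {B, E, F, G}.
E --> C applies; add {C} → now {B, C, E, F, G}.
No further FD applies.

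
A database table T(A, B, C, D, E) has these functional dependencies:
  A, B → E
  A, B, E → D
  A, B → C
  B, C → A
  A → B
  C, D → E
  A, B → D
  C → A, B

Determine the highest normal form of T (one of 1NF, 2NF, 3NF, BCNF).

BCNF

Candidate keys: {A}, {C}. Prime attributes: {A, C}.
Every FD has a superkey on the left, so the relation is in BCNF.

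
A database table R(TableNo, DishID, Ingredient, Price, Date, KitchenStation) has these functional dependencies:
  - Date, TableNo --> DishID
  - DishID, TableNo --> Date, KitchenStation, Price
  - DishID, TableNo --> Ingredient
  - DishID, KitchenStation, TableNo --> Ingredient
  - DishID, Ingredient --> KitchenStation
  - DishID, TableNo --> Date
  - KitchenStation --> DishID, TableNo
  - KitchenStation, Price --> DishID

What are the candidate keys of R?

{Date, TableNo}, {DishID, Ingredient}, {DishID, TableNo}, {KitchenStation}

Closure of {KitchenStation} is {Date, DishID, Ingredient, KitchenStation, Price, TableNo}, the whole schema; {KitchenStation} is a candidate key.
Closure of {Date, TableNo} is {Date, DishID, Ingredient, KitchenStation, Price, TableNo}, the whole schema; {Date, TableNo} is a candidate key.
Closure of {DishID, Ingredient} is {Date, DishID, Ingredient, KitchenStation, Price, TableNo}, the whole schema; {DishID, Ingredient} is a candidate key.
Closure of {DishID, TableNo} is {Date, DishID, Ingredient, KitchenStation, Price, TableNo}, the whole schema; {DishID, TableNo} is a candidate key.
These are minimal and exhaustive — every other superkey contains one of them.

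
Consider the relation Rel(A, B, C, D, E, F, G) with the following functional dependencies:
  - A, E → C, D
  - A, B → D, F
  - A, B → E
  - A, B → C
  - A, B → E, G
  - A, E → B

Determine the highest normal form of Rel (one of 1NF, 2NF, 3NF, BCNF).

Candidate keys: {A, B}, {A, E}. Prime attributes: {A, B, E}.
Each dependency's left side is a superkey — BCNF holds.

BCNF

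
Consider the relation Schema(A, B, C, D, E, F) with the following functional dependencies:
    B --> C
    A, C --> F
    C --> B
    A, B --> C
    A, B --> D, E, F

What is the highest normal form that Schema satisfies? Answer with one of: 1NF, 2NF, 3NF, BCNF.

Candidate keys: {A, B}, {A, C}. Prime attributes: {A, B, C}.
B --> C breaks BCNF: {B}⁺ = {B, C}, so {B} is not a superkey.
But every attribute on its right side ({C}) is prime, and the same holds for every other non-superkey FD, so 3NF still holds.

3NF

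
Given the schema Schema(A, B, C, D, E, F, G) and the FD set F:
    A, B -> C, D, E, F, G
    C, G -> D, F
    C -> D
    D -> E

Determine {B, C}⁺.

{B, C, D, E}

Start with {B, C}.
C -> D applies; add {D} → now {B, C, D}.
D -> E applies; add {E} → now {B, C, D, E}.
No further FD applies.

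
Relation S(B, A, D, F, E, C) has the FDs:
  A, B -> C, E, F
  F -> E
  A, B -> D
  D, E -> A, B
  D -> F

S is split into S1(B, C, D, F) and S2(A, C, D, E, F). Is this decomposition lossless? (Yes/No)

Yes

Common attributes: {C, D, F}; their closure is {A, B, C, D, E, F}.
This includes all of S1, so the common attributes are a superkey of S1 — the join is lossless.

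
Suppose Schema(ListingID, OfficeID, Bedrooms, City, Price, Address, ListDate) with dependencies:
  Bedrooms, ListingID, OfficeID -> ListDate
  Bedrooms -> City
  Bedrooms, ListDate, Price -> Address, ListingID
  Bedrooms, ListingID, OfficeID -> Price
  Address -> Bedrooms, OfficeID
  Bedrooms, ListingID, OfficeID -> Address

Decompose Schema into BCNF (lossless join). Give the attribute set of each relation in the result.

Candidate keys of the original relation: {Address, ListDate, Price}, {Address, ListingID}, {Bedrooms, ListDate, Price}, {Bedrooms, ListingID, OfficeID}.
Within {Address, Bedrooms, City, ListDate, ListingID, OfficeID, Price}: {Bedrooms}⁺ ∩ {Address, Bedrooms, City, ListDate, ListingID, OfficeID, Price} = {Bedrooms, City}, not the whole set, so Bedrooms -> City violates BCNF; decompose into {Bedrooms, City} and {Address, Bedrooms, ListDate, ListingID, OfficeID, Price}.
{Bedrooms, City} is in BCNF.
Within {Address, Bedrooms, ListDate, ListingID, OfficeID, Price}: {Address}⁺ ∩ {Address, Bedrooms, ListDate, ListingID, OfficeID, Price} = {Address, Bedrooms, OfficeID}, not the whole set, so Address -> Bedrooms, OfficeID violates BCNF; decompose into {Address, Bedrooms, OfficeID} and {Address, ListDate, ListingID, Price}.
{Address, Bedrooms, OfficeID} is in BCNF.
{Address, ListDate, ListingID, Price} is in BCNF.

{Address, Bedrooms, OfficeID}; {Address, ListDate, ListingID, Price}; {Bedrooms, City}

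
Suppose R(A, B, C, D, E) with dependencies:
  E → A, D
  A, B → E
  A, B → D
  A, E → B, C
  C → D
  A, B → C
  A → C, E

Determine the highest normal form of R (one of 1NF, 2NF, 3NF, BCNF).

2NF

Candidate keys: {A}, {E}. Prime attributes: {A, E}.
For C → D we have {C}⁺ = {C, D}; {C} is not a superkey, so BCNF fails.
C → D has non-prime {D} on the right and a non-superkey on the left, so 3NF fails.
Every candidate key is a single attribute, so no partial dependency is possible; 2NF holds.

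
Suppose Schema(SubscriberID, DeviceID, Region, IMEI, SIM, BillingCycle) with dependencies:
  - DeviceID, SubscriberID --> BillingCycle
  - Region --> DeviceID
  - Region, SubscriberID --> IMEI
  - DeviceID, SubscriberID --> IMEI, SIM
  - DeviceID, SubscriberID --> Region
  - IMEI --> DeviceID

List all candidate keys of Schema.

{SubscriberID} never appears on the right of any FD, so every key must include it.
{DeviceID, SubscriberID} is a candidate key since {DeviceID, SubscriberID}⁺ = {BillingCycle, DeviceID, IMEI, Region, SIM, SubscriberID} covers every attribute.
{IMEI, SubscriberID} is a candidate key since {IMEI, SubscriberID}⁺ = {BillingCycle, DeviceID, IMEI, Region, SIM, SubscriberID} covers every attribute.
{Region, SubscriberID} is a candidate key since {Region, SubscriberID}⁺ = {BillingCycle, DeviceID, IMEI, Region, SIM, SubscriberID} covers every attribute.
These are minimal and exhaustive — every other superkey contains one of them.

{DeviceID, SubscriberID}, {IMEI, SubscriberID}, {Region, SubscriberID}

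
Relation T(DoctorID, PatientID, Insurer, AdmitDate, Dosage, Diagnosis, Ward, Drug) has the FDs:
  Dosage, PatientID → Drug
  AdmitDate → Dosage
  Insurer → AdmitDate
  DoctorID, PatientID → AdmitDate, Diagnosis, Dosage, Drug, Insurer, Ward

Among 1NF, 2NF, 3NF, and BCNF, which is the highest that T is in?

Candidate key: {DoctorID, PatientID}. Prime attributes: {DoctorID, PatientID}.
For Dosage, PatientID → Drug we have {Dosage, PatientID}⁺ = {Dosage, Drug, PatientID}; {Dosage, PatientID} is not a superkey, so BCNF fails.
Dosage, PatientID → Drug has non-prime {Drug} on the right and a non-superkey on the left, so 3NF fails.
No proper subset of a key has a non-prime attribute in its closure, so there is no partial dependency; 2NF holds.

2NF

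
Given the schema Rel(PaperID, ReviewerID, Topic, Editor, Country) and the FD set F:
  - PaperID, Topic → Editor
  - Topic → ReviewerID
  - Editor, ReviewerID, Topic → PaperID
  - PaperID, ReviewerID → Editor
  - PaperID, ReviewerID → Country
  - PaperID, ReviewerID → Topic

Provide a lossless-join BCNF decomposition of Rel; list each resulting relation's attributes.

{Country, Editor, PaperID, Topic}; {ReviewerID, Topic}

Candidate keys of the original relation: {Editor, Topic}, {PaperID, ReviewerID}, {PaperID, Topic}.
Within {Country, Editor, PaperID, ReviewerID, Topic}: {Topic}⁺ ∩ {Country, Editor, PaperID, ReviewerID, Topic} = {ReviewerID, Topic}, not the whole set, so Topic → ReviewerID violates BCNF; decompose into {ReviewerID, Topic} and {Country, Editor, PaperID, Topic}.
{ReviewerID, Topic} has no BCNF violation.
{Country, Editor, PaperID, Topic} has no BCNF violation.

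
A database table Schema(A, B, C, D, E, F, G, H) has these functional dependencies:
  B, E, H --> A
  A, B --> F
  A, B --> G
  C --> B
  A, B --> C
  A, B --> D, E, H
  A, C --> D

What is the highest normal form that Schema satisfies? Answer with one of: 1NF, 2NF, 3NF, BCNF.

3NF

Candidate keys: {A, B}, {A, C}, {B, E, H}, {C, E, H}. Prime attributes: {A, B, C, E, H}.
C --> B breaks BCNF: {C}⁺ = {B, C}, so {C} is not a superkey.
But every attribute on its right side ({B}) is prime, and the same holds for every other non-superkey FD, so 3NF still holds.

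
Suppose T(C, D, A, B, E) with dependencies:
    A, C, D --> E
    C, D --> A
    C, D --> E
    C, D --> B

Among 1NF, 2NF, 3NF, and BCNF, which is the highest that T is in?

Candidate key: {C, D}. Prime attributes: {C, D}.
Each dependency's left side is a superkey — BCNF holds.

BCNF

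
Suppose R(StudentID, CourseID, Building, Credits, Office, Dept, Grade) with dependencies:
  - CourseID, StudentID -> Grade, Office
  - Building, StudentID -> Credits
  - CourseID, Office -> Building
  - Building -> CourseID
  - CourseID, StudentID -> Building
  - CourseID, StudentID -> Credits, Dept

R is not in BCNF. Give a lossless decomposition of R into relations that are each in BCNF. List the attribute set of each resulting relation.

{Building, CourseID}; {Building, Office}; {CourseID, Credits, Dept, Grade, Office, StudentID}

Candidate keys of the original relation: {Building, StudentID}, {CourseID, StudentID}.
In {Building, CourseID, Credits, Dept, Grade, Office, StudentID}, {CourseID, Office} is not a superkey ({CourseID, Office}⁺ restricted to this set is {Building, CourseID, Office}), so split on CourseID, Office -> Building into {Building, CourseID, Office} and {CourseID, Credits, Dept, Grade, Office, StudentID}.
In {Building, CourseID, Office}, {Building} is not a superkey ({Building}⁺ restricted to this set is {Building, CourseID}), so split on Building -> CourseID into {Building, CourseID} and {Building, Office}.
{Building, CourseID}: every determinant is a superkey — BCNF.
{Building, Office}: every determinant is a superkey — BCNF.
{CourseID, Credits, Dept, Grade, Office, StudentID}: every determinant is a superkey — BCNF.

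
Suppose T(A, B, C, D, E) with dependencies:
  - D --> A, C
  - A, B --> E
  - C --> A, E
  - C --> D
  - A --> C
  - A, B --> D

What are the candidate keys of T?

{A, B}, {B, C}, {B, D}

Attributes never on any right-hand side: {B} — every candidate key must contain it.
Closure of {A, B} is {A, B, C, D, E}, the whole schema; {A, B} is a candidate key.
Closure of {B, C} is {A, B, C, D, E}, the whole schema; {B, C} is a candidate key.
Closure of {B, D} is {A, B, C, D, E}, the whole schema; {B, D} is a candidate key.
Any other superkey properly contains one of these, so there are no further candidate keys.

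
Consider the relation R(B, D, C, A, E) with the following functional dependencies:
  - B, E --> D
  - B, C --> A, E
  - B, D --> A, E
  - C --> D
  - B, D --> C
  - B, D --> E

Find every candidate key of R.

{B} never appears on the right of any FD, so every key must include it.
Closure of {B, C} is {A, B, C, D, E}, the whole schema; {B, C} is a candidate key.
Closure of {B, D} is {A, B, C, D, E}, the whole schema; {B, D} is a candidate key.
Closure of {B, E} is {A, B, C, D, E}, the whole schema; {B, E} is a candidate key.
No proper subset of any of these is a key, and no other minimal superkey exists.

{B, C}, {B, D}, {B, E}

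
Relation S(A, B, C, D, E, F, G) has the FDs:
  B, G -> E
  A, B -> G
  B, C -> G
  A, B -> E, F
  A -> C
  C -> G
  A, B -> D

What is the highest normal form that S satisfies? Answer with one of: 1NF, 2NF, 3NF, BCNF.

Candidate key: {A, B}. Prime attributes: {A, B}.
B, G -> E breaks BCNF: {B, G}⁺ = {B, E, G}, so {B, G} is not a superkey.
B, G -> E has non-prime {E} on the right and a non-superkey on the left, so 3NF fails.
The proper key subset {A} of {A, B} determines non-prime {C, G}, so the relation is not even in 2NF.

1NF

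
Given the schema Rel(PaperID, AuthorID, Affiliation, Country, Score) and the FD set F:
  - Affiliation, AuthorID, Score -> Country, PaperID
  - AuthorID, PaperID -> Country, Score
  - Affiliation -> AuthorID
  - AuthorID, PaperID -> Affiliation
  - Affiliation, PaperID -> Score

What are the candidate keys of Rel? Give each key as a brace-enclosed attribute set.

{Affiliation, PaperID}, {Affiliation, Score}, {AuthorID, PaperID}

{Affiliation, PaperID}⁺ = {Affiliation, AuthorID, Country, PaperID, Score} — all of the relation — so {Affiliation, PaperID} is a candidate key.
{Affiliation, Score}⁺ = {Affiliation, AuthorID, Country, PaperID, Score} — all of the relation — so {Affiliation, Score} is a candidate key.
{AuthorID, PaperID}⁺ = {Affiliation, AuthorID, Country, PaperID, Score} — all of the relation — so {AuthorID, PaperID} is a candidate key.
These are minimal and exhaustive — every other superkey contains one of them.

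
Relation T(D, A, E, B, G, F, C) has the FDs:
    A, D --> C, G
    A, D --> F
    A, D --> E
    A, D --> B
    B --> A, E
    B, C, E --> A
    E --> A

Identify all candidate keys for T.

No FD produces {D}, so it must be in every candidate key.
Closure of {A, D} is {A, B, C, D, E, F, G}, the whole schema; {A, D} is a candidate key.
Closure of {B, D} is {A, B, C, D, E, F, G}, the whole schema; {B, D} is a candidate key.
Closure of {D, E} is {A, B, C, D, E, F, G}, the whole schema; {D, E} is a candidate key.
No proper subset of any of these is a key, and no other minimal superkey exists.

{A, D}, {B, D}, {D, E}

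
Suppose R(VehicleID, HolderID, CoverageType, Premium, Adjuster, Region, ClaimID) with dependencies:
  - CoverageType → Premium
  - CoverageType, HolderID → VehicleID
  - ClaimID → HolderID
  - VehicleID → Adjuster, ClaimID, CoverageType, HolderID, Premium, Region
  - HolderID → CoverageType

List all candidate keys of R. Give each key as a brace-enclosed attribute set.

{ClaimID}⁺ = {Adjuster, ClaimID, CoverageType, HolderID, Premium, Region, VehicleID}, which is every attribute, so {ClaimID} is a candidate key.
{HolderID}⁺ = {Adjuster, ClaimID, CoverageType, HolderID, Premium, Region, VehicleID}, which is every attribute, so {HolderID} is a candidate key.
{VehicleID}⁺ = {Adjuster, ClaimID, CoverageType, HolderID, Premium, Region, VehicleID}, which is every attribute, so {VehicleID} is a candidate key.
No proper subset of any of these is a key, and no other minimal superkey exists.

{ClaimID}, {HolderID}, {VehicleID}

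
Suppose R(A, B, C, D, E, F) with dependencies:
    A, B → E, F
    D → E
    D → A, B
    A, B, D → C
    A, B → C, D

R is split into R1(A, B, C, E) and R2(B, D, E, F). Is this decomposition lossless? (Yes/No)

R1 ∩ R2 = {B, E}; its closure under F is {B, E}.
The closure covers neither R1 nor R2 entirely; the join is not lossless.

No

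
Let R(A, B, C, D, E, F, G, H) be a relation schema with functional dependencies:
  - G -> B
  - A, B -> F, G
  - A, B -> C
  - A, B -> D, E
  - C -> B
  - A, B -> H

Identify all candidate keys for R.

Attributes never on any right-hand side: {A} — every candidate key must contain it.
{A, B}⁺ = {A, B, C, D, E, F, G, H} — all of the relation — so {A, B} is a candidate key.
{A, C}⁺ = {A, B, C, D, E, F, G, H} — all of the relation — so {A, C} is a candidate key.
{A, G}⁺ = {A, B, C, D, E, F, G, H} — all of the relation — so {A, G} is a candidate key.
These are minimal and exhaustive — every other superkey contains one of them.

{A, B}, {A, C}, {A, G}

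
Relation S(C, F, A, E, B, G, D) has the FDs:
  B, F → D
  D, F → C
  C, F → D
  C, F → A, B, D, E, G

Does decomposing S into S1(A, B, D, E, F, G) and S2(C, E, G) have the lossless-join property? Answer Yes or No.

Common attributes: {E, G}; their closure is {E, G}.
The closure covers neither S1 nor S2 entirely; the join is not lossless.

No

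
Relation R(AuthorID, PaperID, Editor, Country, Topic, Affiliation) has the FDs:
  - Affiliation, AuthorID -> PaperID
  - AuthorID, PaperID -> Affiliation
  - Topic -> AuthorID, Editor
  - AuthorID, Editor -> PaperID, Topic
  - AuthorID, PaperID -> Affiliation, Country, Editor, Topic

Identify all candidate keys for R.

{Affiliation, AuthorID}, {AuthorID, Editor}, {AuthorID, PaperID}, {Topic}

{Topic}⁺ = {Affiliation, AuthorID, Country, Editor, PaperID, Topic}, which is every attribute, so {Topic} is a candidate key.
{Affiliation, AuthorID}⁺ = {Affiliation, AuthorID, Country, Editor, PaperID, Topic}, which is every attribute, so {Affiliation, AuthorID} is a candidate key.
{AuthorID, Editor}⁺ = {Affiliation, AuthorID, Country, Editor, PaperID, Topic}, which is every attribute, so {AuthorID, Editor} is a candidate key.
{AuthorID, PaperID}⁺ = {Affiliation, AuthorID, Country, Editor, PaperID, Topic}, which is every attribute, so {AuthorID, PaperID} is a candidate key.
Any other superkey properly contains one of these, so there are no further candidate keys.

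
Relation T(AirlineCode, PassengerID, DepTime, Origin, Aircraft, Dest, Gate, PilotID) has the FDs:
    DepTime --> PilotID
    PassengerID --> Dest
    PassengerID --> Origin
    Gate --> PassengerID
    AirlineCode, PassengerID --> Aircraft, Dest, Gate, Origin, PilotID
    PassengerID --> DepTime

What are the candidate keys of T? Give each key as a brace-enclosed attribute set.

{AirlineCode, Gate}, {AirlineCode, PassengerID}

{AirlineCode} never appears on the right of any FD, so every key must include it.
{AirlineCode, Gate} is a candidate key since {AirlineCode, Gate}⁺ = {Aircraft, AirlineCode, DepTime, Dest, Gate, Origin, PassengerID, PilotID} covers every attribute.
{AirlineCode, PassengerID} is a candidate key since {AirlineCode, PassengerID}⁺ = {Aircraft, AirlineCode, DepTime, Dest, Gate, Origin, PassengerID, PilotID} covers every attribute.
No proper subset of any of these is a key, and no other minimal superkey exists.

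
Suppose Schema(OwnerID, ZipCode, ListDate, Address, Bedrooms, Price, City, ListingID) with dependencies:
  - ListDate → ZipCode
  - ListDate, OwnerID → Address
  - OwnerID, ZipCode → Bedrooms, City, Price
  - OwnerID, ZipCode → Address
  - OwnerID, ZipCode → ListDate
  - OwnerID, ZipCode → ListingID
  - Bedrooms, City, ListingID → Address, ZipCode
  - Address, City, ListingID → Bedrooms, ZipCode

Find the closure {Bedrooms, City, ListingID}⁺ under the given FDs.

{Address, Bedrooms, City, ListingID, ZipCode}

Start with {Bedrooms, City, ListingID}.
Bedrooms, City, ListingID → Address, ZipCode applies; add {Address, ZipCode} → now {Address, Bedrooms, City, ListingID, ZipCode}.
No further FD applies.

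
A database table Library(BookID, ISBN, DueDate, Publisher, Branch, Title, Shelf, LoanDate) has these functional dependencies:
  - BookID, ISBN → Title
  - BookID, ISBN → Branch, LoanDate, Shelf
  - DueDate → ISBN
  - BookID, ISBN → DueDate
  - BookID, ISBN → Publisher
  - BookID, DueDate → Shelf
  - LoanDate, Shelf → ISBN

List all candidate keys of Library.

No FD produces {BookID}, so it must be in every candidate key.
Closure of {BookID, DueDate} is {BookID, Branch, DueDate, ISBN, LoanDate, Publisher, Shelf, Title}, the whole schema; {BookID, DueDate} is a candidate key.
Closure of {BookID, ISBN} is {BookID, Branch, DueDate, ISBN, LoanDate, Publisher, Shelf, Title}, the whole schema; {BookID, ISBN} is a candidate key.
Closure of {BookID, LoanDate, Shelf} is {BookID, Branch, DueDate, ISBN, LoanDate, Publisher, Shelf, Title}, the whole schema; {BookID, LoanDate, Shelf} is a candidate key.
Any other superkey properly contains one of these, so there are no further candidate keys.

{BookID, DueDate}, {BookID, ISBN}, {BookID, LoanDate, Shelf}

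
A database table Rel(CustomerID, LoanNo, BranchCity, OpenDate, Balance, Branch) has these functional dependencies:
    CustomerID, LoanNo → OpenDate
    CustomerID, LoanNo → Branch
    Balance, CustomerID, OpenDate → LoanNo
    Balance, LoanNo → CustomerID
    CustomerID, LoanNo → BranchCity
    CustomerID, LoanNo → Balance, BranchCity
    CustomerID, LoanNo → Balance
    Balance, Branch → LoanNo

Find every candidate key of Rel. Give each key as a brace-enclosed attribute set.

{Balance, Branch}, {Balance, CustomerID, OpenDate}, {Balance, LoanNo}, {CustomerID, LoanNo}

Closure of {Balance, Branch} is {Balance, Branch, BranchCity, CustomerID, LoanNo, OpenDate}, the whole schema; {Balance, Branch} is a candidate key.
Closure of {Balance, LoanNo} is {Balance, Branch, BranchCity, CustomerID, LoanNo, OpenDate}, the whole schema; {Balance, LoanNo} is a candidate key.
Closure of {CustomerID, LoanNo} is {Balance, Branch, BranchCity, CustomerID, LoanNo, OpenDate}, the whole schema; {CustomerID, LoanNo} is a candidate key.
Closure of {Balance, CustomerID, OpenDate} is {Balance, Branch, BranchCity, CustomerID, LoanNo, OpenDate}, the whole schema; {Balance, CustomerID, OpenDate} is a candidate key.
No proper subset of any of these is a key, and no other minimal superkey exists.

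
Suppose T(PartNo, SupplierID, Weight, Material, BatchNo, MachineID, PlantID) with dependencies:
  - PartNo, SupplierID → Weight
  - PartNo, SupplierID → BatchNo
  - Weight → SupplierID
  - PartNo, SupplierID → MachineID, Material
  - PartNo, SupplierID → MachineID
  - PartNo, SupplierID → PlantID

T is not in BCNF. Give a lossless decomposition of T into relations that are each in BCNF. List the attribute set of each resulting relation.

{BatchNo, MachineID, Material, PartNo, PlantID, Weight}; {SupplierID, Weight}

Candidate keys of the original relation: {PartNo, SupplierID}, {PartNo, Weight}.
{BatchNo, MachineID, Material, PartNo, PlantID, SupplierID, Weight}: {Weight} determines {SupplierID, Weight} here but is not a superkey — split on Weight → SupplierID, giving {SupplierID, Weight} and {BatchNo, MachineID, Material, PartNo, PlantID, Weight}.
{SupplierID, Weight} has no BCNF violation.
{BatchNo, MachineID, Material, PartNo, PlantID, Weight} has no BCNF violation.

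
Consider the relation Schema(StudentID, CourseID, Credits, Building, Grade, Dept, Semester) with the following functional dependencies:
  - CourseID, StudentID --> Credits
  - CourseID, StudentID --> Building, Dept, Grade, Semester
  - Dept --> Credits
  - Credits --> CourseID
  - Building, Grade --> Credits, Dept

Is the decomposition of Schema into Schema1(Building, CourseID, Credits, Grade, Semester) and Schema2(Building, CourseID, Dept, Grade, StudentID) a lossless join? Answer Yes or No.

Schema1 ∩ Schema2 = {Building, CourseID, Grade}; its closure under F is {Building, CourseID, Credits, Dept, Grade}.
Schema1 ⊄ {Building, CourseID, Credits, Dept, Grade} and Schema2 ⊄ {Building, CourseID, Credits, Dept, Grade}, so the split is lossy.

No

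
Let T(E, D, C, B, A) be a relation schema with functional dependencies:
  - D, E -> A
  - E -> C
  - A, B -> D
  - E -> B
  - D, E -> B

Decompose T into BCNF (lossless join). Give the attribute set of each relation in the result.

{A, D, E}; {B, C, E}

Candidate keys of the original relation: {A, E}, {D, E}.
In {A, B, C, D, E}, {E} is not a superkey ({E}⁺ restricted to this set is {B, C, E}), so split on E -> B, C into {B, C, E} and {A, D, E}.
{B, C, E} has no BCNF violation.
{A, D, E} has no BCNF violation.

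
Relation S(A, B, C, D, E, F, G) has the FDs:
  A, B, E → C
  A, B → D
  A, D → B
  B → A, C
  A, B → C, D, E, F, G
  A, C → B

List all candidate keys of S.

{A, C}, {A, D}, {B}

{B} is a candidate key since {B}⁺ = {A, B, C, D, E, F, G} covers every attribute.
{A, C} is a candidate key since {A, C}⁺ = {A, B, C, D, E, F, G} covers every attribute.
{A, D} is a candidate key since {A, D}⁺ = {A, B, C, D, E, F, G} covers every attribute.
These are minimal and exhaustive — every other superkey contains one of them.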